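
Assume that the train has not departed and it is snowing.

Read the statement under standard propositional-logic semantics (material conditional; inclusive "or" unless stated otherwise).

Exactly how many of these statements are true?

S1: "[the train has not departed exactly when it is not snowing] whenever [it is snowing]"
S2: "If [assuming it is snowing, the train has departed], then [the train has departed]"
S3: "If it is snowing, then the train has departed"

Let U = "it is snowing" (T), W = "the train has departed" (F).

S1: This is U -> (~W <-> ~U).

~W = ~F = T
~U = ~T = F
~W <-> ~U = T <-> F = F
U -> (~W <-> ~U) = T -> F = F
So S1 is false.

S2: Parsed as (U -> W) -> W

U -> W = T -> F = F
(U -> W) -> W = F -> F = T
So S2 is true.

S3: Parsed as U -> W

U -> W = T -> F = F
So S3 is false.

1 of the 3 statements is true (S2).

1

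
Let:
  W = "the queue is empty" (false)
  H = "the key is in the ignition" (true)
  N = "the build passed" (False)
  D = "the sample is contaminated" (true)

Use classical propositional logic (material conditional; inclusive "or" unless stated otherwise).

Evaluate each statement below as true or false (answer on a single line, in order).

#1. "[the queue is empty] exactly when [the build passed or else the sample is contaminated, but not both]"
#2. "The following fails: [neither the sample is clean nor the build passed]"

#1: Formalization: W iff (N xor D)

N xor D = False xor True = True
W iff (N xor D) = False iff True = False
Thus #1 is false.

#2: In symbols: not (not D nor N)

not D = not True = False
not D nor N = False nor False = True
not (not D nor N) = not True = False
Hence #2 is false.

#1 F / #2 F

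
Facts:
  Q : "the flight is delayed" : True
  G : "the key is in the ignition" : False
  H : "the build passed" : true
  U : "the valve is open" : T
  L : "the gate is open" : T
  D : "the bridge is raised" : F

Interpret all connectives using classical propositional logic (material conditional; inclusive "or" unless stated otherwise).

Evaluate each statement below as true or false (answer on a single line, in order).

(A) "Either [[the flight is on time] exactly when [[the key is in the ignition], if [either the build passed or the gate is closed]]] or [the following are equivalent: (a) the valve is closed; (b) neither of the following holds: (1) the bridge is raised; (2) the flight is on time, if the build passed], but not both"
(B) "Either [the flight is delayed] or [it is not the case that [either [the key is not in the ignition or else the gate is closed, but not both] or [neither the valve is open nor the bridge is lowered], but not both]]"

(A) true, (B) true

(A): Parsed as (not Q iff ((H or not L) -> G)) xor (not U iff (D nor (H -> not Q)))

not Q = not True = False
not L = not True = False
H or not L = True or False = True
(H or not L) -> G = True -> False = False
not Q iff ((H or not L) -> G) = False iff False = True
not U = not True = False
not Q = not True = False
H -> not Q = True -> False = False
D nor (H -> not Q) = False nor False = True
not U iff (D nor (H -> not Q)) = False iff True = False
(not Q iff ((H or not L) -> G)) xor (not U iff (D nor (H -> not Q))) = True xor False = True
So (A) is true.

(B): In symbols: Q or not ((not G xor not L) xor (U nor not D))

not G = not False = True
not L = not True = False
not G xor not L = True xor False = True
not D = not False = True
U nor not D = True nor True = False
(not G xor not L) xor (U nor not D) = True xor False = True
not ((not G xor not L) xor (U nor not D)) = not True = False
Q or not ((not G xor not L) xor (U nor not D)) = True or False = True
Hence (B) is true.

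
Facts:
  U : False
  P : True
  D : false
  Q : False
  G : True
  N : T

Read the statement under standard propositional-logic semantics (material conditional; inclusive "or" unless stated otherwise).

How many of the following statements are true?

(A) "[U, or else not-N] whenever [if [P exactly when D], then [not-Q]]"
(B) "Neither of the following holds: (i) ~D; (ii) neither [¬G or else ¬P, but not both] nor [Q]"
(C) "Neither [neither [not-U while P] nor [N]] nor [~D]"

(A): Parsed as ((P <-> D) -> ~Q) -> (U | ~N)

P <-> D = T <-> F = F
~Q = ~F = T
(P <-> D) -> ~Q = F -> T = T
~N = ~T = F
U | ~N = F | F = F
((P <-> D) -> ~Q) -> (U | ~N) = T -> F = F
So (A) is false.

(B): Parsed as ~D nor ((~G xor ~P) nor Q)

~D = ~F = T
~G = ~T = F
~P = ~T = F
~G xor ~P = F xor F = F
(~G xor ~P) nor Q = F nor F = T
~D nor ((~G xor ~P) nor Q) = T nor T = F
Thus (B) is false.

(C): In symbols: ((~U & P) nor N) nor ~D

~U = ~F = T
~U & P = T & T = T
(~U & P) nor N = T nor T = F
~D = ~F = T
((~U & P) nor N) nor ~D = F nor T = F
Thus (C) is false.

0 of the 3 statements are true (none).

0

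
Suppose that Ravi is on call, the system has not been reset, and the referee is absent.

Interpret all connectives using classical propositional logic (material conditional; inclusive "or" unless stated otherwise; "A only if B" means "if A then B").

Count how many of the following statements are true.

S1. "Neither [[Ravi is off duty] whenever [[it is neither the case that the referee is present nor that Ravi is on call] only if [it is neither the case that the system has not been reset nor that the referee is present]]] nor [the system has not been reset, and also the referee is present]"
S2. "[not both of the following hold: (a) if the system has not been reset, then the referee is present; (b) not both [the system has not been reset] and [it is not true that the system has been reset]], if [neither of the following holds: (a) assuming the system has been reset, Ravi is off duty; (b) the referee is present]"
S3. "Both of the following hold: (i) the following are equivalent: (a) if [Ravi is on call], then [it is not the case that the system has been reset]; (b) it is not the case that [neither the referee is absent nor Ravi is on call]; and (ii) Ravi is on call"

3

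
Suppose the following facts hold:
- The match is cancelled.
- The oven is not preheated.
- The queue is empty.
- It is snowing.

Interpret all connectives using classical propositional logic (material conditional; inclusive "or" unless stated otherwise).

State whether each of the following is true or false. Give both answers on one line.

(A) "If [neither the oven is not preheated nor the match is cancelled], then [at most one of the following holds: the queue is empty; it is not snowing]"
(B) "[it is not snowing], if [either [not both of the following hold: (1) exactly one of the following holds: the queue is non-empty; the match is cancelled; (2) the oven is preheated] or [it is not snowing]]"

(A) True / (B) False

Let Q = "the oven is preheated" (F), P = "the match is cancelled" (T), R = "the queue is empty" (T), S = "it is snowing" (T).

(A): Parsed as (~Q nor P) -> (R nand ~S)

~Q = ~F = T
~Q nor P = T nor T = F
~S = ~T = F
R nand ~S = T nand F = T
(~Q nor P) -> (R nand ~S) = F -> T = T
Hence (A) is true.

(B): Parsed as (((~R xor P) nand Q) | ~S) -> ~S

~R = ~T = F
~R xor P = F xor T = T
(~R xor P) nand Q = T nand F = T
~S = ~T = F
((~R xor P) nand Q) | ~S = T | F = T
~S = ~T = F
(((~R xor P) nand Q) | ~S) -> ~S = T -> F = F
Thus (B) is false.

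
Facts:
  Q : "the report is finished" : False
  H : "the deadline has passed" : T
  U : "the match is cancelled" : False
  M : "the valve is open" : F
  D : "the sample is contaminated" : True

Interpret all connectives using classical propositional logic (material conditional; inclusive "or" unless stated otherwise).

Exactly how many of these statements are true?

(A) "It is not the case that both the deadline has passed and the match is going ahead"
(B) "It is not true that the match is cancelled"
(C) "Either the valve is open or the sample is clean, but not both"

(A): In symbols: H nand ~U

~U = ~F = T
H nand ~U = T nand T = F
So (A) is false.

(B): Formalization: ~U

~U = ~F = T
Thus (B) is true.

(C): Parsed as M xor ~D

~D = ~T = F
M xor ~D = F xor F = F
Hence (C) is false.

True statements: 1.

1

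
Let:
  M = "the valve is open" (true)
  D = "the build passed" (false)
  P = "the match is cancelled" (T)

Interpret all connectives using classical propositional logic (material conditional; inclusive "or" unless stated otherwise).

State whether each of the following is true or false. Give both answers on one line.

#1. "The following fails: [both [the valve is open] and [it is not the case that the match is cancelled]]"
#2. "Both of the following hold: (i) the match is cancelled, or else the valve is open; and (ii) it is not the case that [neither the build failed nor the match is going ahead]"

#1: Parsed as not (M and not P)

not P = not True = False
M and not P = True and False = False
not (M and not P) = not False = True
Hence #1 is true.

#2: In symbols: (P or M) and not (not D nor not P)

P or M = True or True = True
not D = not False = True
not P = not True = False
not D nor not P = True nor False = False
not (not D nor not P) = not False = True
(P or M) and not (not D nor not P) = True and True = True
Hence #2 is true.

#1 True; #2 True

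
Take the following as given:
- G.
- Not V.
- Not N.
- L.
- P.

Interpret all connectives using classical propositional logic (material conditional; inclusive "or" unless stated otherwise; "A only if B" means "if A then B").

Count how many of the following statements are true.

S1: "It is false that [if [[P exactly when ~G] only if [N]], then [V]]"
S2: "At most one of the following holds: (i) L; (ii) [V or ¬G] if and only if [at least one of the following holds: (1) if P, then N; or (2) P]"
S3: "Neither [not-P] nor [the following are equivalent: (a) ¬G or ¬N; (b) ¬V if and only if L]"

S1: Formalization: ¬(((P ↔ ¬G) → N) → V)

¬G = ¬T = F
P ↔ ¬G = T ↔ F = F
(P ↔ ¬G) → N = F → F = T
((P ↔ ¬G) → N) → V = T → F = F
¬(((P ↔ ¬G) → N) → V) = ¬F = T
So S1 is true.

S2: Formalization: L ↑ ((V ∨ ¬G) ↔ ((P → N) ∨ P))

¬G = ¬T = F
V ∨ ¬G = F ∨ F = F
P → N = T → F = F
(P → N) ∨ P = F ∨ T = T
(V ∨ ¬G) ↔ ((P → N) ∨ P) = F ↔ T = F
L ↑ ((V ∨ ¬G) ↔ ((P → N) ∨ P)) = T ↑ F = T
Thus S2 is true.

S3: In symbols: ¬P ↓ ((¬G ∨ ¬N) ↔ (¬V ↔ L))

¬P = ¬T = F
¬G = ¬T = F
¬N = ¬F = T
¬G ∨ ¬N = F ∨ T = T
¬V = ¬F = T
¬V ↔ L = T ↔ T = T
(¬G ∨ ¬N) ↔ (¬V ↔ L) = T ↔ T = T
¬P ↓ ((¬G ∨ ¬N) ↔ (¬V ↔ L)) = F ↓ T = F
Thus S3 is false.

2 of the 3 statements are true (S1, S2).

2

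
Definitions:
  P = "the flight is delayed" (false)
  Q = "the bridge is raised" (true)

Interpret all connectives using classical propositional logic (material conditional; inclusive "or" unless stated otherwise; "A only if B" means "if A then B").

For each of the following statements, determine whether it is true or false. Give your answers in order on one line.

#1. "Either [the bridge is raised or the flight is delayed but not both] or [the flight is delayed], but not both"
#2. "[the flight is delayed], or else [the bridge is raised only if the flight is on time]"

#1 True / #2 True

#1: Formalization: (Q xor P) xor P

Q xor P = T xor F = T
(Q xor P) xor P = T xor F = T
Hence #1 is true.

#2: Formalization: P | (Q -> ~P)

~P = ~F = T
Q -> ~P = T -> T = T
P | (Q -> ~P) = F | T = T
Hence #2 is true.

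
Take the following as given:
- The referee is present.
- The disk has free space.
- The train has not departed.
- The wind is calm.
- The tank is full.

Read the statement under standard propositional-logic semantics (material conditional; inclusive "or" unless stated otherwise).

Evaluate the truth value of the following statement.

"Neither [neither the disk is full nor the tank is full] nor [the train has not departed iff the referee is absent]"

Let Q = "the disk is full" (F), U = "the tank is full" (T), R = "the train has departed" (F), P = "the referee is present" (T).
In symbols: (Q ↓ U) ↓ (¬R ↔ ¬P)

Q ↓ U = F ↓ T = F
¬R = ¬F = T
¬P = ¬T = F
¬R ↔ ¬P = T ↔ F = F
(Q ↓ U) ↓ (¬R ↔ ¬P) = F ↓ F = T

true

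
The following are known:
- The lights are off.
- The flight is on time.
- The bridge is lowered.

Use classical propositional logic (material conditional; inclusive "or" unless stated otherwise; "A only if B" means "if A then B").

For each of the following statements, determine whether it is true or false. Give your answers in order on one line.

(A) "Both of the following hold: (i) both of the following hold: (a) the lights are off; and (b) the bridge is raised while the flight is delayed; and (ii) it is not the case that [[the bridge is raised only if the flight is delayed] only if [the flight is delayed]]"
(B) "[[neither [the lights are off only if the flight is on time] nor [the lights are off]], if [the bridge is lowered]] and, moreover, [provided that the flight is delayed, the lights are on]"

(A) F / (B) F

Let P = "the lights are on" (F), R = "the bridge is raised" (F), Q = "the flight is delayed" (F).

(A): Parsed as (¬P ∧ (R ∧ Q)) ∧ ¬((R → Q) → Q)

¬P = ¬F = T
R ∧ Q = F ∧ F = F
¬P ∧ (R ∧ Q) = T ∧ F = F
R → Q = F → F = T
(R → Q) → Q = T → F = F
¬((R → Q) → Q) = ¬F = T
(¬P ∧ (R ∧ Q)) ∧ ¬((R → Q) → Q) = F ∧ T = F
So (A) is false.

(B): In symbols: (¬R → ((¬P → ¬Q) ↓ ¬P)) ∧ (Q → P)

¬R = ¬F = T
¬P = ¬F = T
¬Q = ¬F = T
¬P → ¬Q = T → T = T
¬P = ¬F = T
(¬P → ¬Q) ↓ ¬P = T ↓ T = F
¬R → ((¬P → ¬Q) ↓ ¬P) = T → F = F
Q → P = F → F = T
(¬R → ((¬P → ¬Q) ↓ ¬P)) ∧ (Q → P) = F ∧ T = F
Hence (B) is false.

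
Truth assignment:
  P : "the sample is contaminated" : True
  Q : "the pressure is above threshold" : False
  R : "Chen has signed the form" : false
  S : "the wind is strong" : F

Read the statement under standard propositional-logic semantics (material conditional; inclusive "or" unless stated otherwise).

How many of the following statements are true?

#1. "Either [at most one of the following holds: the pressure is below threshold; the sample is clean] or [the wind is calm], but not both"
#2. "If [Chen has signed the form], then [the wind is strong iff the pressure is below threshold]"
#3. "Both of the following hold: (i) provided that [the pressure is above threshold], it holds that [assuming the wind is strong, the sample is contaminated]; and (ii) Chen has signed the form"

1

#1: In symbols: (~Q nand ~P) xor ~S

~Q = ~F = T
~P = ~T = F
~Q nand ~P = T nand F = T
~S = ~F = T
(~Q nand ~P) xor ~S = T xor T = F
Thus #1 is false.

#2: Formalization: R -> (S <-> ~Q)

~Q = ~F = T
S <-> ~Q = F <-> T = F
R -> (S <-> ~Q) = F -> F = T
Hence #2 is true.

#3: This is (Q -> (S -> P)) & R.

S -> P = F -> T = T
Q -> (S -> P) = F -> T = T
(Q -> (S -> P)) & R = T & F = F
Hence #3 is false.

Count: 1.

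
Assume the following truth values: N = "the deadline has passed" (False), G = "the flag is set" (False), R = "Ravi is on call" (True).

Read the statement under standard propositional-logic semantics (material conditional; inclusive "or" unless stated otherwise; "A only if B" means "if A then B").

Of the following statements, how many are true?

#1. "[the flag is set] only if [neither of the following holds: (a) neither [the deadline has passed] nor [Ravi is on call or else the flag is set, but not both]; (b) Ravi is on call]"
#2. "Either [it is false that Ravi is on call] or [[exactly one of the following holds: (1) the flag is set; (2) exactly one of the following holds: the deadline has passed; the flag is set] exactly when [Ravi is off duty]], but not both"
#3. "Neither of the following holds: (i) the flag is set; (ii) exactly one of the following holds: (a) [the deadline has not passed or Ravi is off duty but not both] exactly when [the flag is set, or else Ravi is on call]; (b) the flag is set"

#1: Parsed as G -> ((N nor (R xor G)) nor R)

R xor G = T xor F = T
N nor (R xor G) = F nor T = F
(N nor (R xor G)) nor R = F nor T = F
G -> ((N nor (R xor G)) nor R) = F -> F = T
So #1 is true.

#2: Formalization: ~R xor ((G xor (N xor G)) <-> ~R)

~R = ~T = F
N xor G = F xor F = F
G xor (N xor G) = F xor F = F
~R = ~T = F
(G xor (N xor G)) <-> ~R = F <-> F = T
~R xor ((G xor (N xor G)) <-> ~R) = F xor T = T
Thus #2 is true.

#3: Formalization: G nor (((~N xor ~R) <-> (G | R)) xor G)

~N = ~F = T
~R = ~T = F
~N xor ~R = T xor F = T
G | R = F | T = T
(~N xor ~R) <-> (G | R) = T <-> T = T
((~N xor ~R) <-> (G | R)) xor G = T xor F = T
G nor (((~N xor ~R) <-> (G | R)) xor G) = F nor T = F
Thus #3 is false.

True statements: 2 (#1, #2).

2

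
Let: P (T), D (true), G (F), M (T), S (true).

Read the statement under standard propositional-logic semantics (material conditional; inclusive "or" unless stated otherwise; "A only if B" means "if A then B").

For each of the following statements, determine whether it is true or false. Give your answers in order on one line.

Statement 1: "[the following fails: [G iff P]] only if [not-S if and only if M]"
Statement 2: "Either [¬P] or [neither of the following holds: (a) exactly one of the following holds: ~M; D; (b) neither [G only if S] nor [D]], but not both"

Statement 1: In symbols: ¬(G ↔ P) → (¬S ↔ M)

G ↔ P = F ↔ T = F
¬(G ↔ P) = ¬F = T
¬S = ¬T = F
¬S ↔ M = F ↔ T = F
¬(G ↔ P) → (¬S ↔ M) = T → F = F
Hence Statement 1 is false.

Statement 2: This is ¬P ⊕ ((¬M ⊕ D) ↓ ((G → S) ↓ D)).

¬P = ¬T = F
¬M = ¬T = F
¬M ⊕ D = F ⊕ T = T
G → S = F → T = T
(G → S) ↓ D = T ↓ T = F
(¬M ⊕ D) ↓ ((G → S) ↓ D) = T ↓ F = F
¬P ⊕ ((¬M ⊕ D) ↓ ((G → S) ↓ D)) = F ⊕ F = F
Thus Statement 2 is false.

Statement 1 False / Statement 2 False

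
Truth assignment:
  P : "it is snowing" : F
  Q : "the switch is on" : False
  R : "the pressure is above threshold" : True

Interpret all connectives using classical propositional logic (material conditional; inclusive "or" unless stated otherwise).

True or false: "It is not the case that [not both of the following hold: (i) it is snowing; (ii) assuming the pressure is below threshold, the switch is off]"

The statement is false.

Formalization: ~(P nand (~R -> ~Q))

~R = ~T = F
~Q = ~F = T
~R -> ~Q = F -> T = T
P nand (~R -> ~Q) = F nand T = T
~(P nand (~R -> ~Q)) = ~T = F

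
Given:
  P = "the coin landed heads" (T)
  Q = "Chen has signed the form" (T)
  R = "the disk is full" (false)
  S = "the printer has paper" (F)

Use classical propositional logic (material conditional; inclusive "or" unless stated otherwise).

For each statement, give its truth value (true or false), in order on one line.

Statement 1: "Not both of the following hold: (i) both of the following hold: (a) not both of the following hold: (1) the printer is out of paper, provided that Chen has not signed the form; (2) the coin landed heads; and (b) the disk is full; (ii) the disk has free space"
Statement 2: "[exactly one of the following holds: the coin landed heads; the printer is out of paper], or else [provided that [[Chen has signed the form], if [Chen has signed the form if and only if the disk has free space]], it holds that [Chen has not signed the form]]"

Statement 1: Parsed as (((~Q -> ~S) nand P) & R) nand ~R

~Q = ~T = F
~S = ~F = T
~Q -> ~S = F -> T = T
(~Q -> ~S) nand P = T nand T = F
((~Q -> ~S) nand P) & R = F & F = F
~R = ~F = T
(((~Q -> ~S) nand P) & R) nand ~R = F nand T = T
So Statement 1 is true.

Statement 2: This is (P xor ~S) | (((Q <-> ~R) -> Q) -> ~Q).

~S = ~F = T
P xor ~S = T xor T = F
~R = ~F = T
Q <-> ~R = T <-> T = T
(Q <-> ~R) -> Q = T -> T = T
~Q = ~T = F
((Q <-> ~R) -> Q) -> ~Q = T -> F = F
(P xor ~S) | (((Q <-> ~R) -> Q) -> ~Q) = F | F = F
Thus Statement 2 is false.

Statement 1 True / Statement 2 False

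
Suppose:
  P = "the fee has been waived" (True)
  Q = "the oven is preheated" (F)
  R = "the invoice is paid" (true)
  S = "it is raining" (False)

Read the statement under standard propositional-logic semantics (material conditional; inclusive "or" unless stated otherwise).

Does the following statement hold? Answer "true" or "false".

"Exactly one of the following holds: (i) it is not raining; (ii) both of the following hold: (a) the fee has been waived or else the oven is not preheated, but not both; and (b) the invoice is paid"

true

In symbols: ¬S ⊕ ((P ⊕ ¬Q) ∧ R)

¬S = ¬F = T
¬Q = ¬F = T
P ⊕ ¬Q = T ⊕ T = F
(P ⊕ ¬Q) ∧ R = F ∧ T = F
¬S ⊕ ((P ⊕ ¬Q) ∧ R) = T ⊕ F = T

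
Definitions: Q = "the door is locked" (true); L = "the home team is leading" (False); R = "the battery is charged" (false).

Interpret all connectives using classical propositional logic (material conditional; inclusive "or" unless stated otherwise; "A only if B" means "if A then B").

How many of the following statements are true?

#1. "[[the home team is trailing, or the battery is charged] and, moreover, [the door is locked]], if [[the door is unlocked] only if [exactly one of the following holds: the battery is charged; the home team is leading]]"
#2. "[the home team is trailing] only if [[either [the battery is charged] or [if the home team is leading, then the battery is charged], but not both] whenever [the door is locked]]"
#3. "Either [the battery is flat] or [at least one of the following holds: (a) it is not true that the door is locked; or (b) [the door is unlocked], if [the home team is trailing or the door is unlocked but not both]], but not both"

#1: Parsed as (~Q -> (R xor L)) -> ((~L | R) & Q)

~Q = ~T = F
R xor L = F xor F = F
~Q -> (R xor L) = F -> F = T
~L = ~F = T
~L | R = T | F = T
(~L | R) & Q = T & T = T
(~Q -> (R xor L)) -> ((~L | R) & Q) = T -> T = T
So #1 is true.

#2: This is ~L -> (Q -> (R xor (L -> R))).

~L = ~F = T
L -> R = F -> F = T
R xor (L -> R) = F xor T = T
Q -> (R xor (L -> R)) = T -> T = T
~L -> (Q -> (R xor (L -> R))) = T -> T = T
So #2 is true.

#3: Formalization: ~R xor (~Q | ((~L xor ~Q) -> ~Q))

~R = ~F = T
~Q = ~T = F
~L = ~F = T
~Q = ~T = F
~L xor ~Q = T xor F = T
~Q = ~T = F
(~L xor ~Q) -> ~Q = T -> F = F
~Q | ((~L xor ~Q) -> ~Q) = F | F = F
~R xor (~Q | ((~L xor ~Q) -> ~Q)) = T xor F = T
So #3 is true.

True statements: 3 (#1, #2, #3).

3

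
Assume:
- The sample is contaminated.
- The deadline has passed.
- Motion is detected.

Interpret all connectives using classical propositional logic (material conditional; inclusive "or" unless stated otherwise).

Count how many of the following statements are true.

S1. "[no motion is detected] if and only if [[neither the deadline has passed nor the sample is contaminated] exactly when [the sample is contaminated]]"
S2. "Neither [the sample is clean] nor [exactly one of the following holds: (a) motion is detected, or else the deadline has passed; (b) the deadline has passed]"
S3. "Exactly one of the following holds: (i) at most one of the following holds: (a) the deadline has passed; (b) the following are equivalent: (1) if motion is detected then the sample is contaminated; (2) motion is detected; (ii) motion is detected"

3

Let N = "motion is detected" (T), G = "the deadline has passed" (T), W = "the sample is contaminated" (T).

S1: Formalization: ~N <-> ((G nor W) <-> W)

~N = ~T = F
G nor W = T nor T = F
(G nor W) <-> W = F <-> T = F
~N <-> ((G nor W) <-> W) = F <-> F = T
Hence S1 is true.

S2: Formalization: ~W nor ((N | G) xor G)

~W = ~T = F
N | G = T | T = T
(N | G) xor G = T xor T = F
~W nor ((N | G) xor G) = F nor F = T
Thus S2 is true.

S3: Formalization: (G nand ((N -> W) <-> N)) xor N

N -> W = T -> T = T
(N -> W) <-> N = T <-> T = T
G nand ((N -> W) <-> N) = T nand T = F
(G nand ((N -> W) <-> N)) xor N = F xor T = T
So S3 is true.

3 of the 3 statements are true.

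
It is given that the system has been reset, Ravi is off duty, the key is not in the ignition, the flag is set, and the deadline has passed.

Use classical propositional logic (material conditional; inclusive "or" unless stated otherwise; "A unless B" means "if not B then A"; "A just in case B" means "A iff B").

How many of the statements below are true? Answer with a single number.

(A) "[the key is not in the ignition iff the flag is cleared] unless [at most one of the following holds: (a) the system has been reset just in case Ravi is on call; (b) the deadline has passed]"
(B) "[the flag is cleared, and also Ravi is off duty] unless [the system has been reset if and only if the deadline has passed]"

2

Let R = "the key is in the ignition" (F), S = "the flag is set" (T), P = "the system has been reset" (T), Q = "Ravi is on call" (F), U = "the deadline has passed" (T).

(A): This is (~R <-> ~S) | ((P <-> Q) nand U).

~R = ~F = T
~S = ~T = F
~R <-> ~S = T <-> F = F
P <-> Q = T <-> F = F
(P <-> Q) nand U = F nand T = T
(~R <-> ~S) | ((P <-> Q) nand U) = F | T = T
So (A) is true.

(B): In symbols: (~S & ~Q) | (P <-> U)

~S = ~T = F
~Q = ~F = T
~S & ~Q = F & T = F
P <-> U = T <-> T = T
(~S & ~Q) | (P <-> U) = F | T = T
Hence (B) is true.

True statements: 2 ((A), (B)).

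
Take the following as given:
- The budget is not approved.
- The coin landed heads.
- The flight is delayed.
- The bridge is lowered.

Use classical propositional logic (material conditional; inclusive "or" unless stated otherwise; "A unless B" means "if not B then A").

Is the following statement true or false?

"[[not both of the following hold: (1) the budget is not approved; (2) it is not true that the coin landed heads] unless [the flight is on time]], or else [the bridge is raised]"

Let P = "the budget is approved" (F), Q = "the coin landed heads" (T), R = "the flight is delayed" (T), S = "the bridge is raised" (F).
Formalization: ((¬P ↑ ¬Q) ∨ ¬R) ∨ S

¬P = ¬F = T
¬Q = ¬T = F
¬P ↑ ¬Q = T ↑ F = T
¬R = ¬T = F
(¬P ↑ ¬Q) ∨ ¬R = T ∨ F = T
((¬P ↑ ¬Q) ∨ ¬R) ∨ S = T ∨ F = T

True.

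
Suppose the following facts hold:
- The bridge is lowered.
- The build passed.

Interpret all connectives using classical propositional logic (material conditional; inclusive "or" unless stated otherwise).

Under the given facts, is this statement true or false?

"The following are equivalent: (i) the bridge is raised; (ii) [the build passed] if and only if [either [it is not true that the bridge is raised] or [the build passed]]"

Let P = "the bridge is raised" (F), Q = "the build passed" (T).
In symbols: P <-> (Q <-> (~P | Q))

~P = ~F = T
~P | Q = T | T = T
Q <-> (~P | Q) = T <-> T = T
P <-> (Q <-> (~P | Q)) = F <-> T = F

False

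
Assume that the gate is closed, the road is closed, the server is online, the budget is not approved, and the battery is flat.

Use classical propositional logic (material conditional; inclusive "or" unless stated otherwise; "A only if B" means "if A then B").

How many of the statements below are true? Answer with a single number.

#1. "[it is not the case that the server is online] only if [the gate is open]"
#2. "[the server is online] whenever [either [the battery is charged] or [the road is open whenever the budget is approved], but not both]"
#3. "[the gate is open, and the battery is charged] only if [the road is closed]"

3

Let R = "the server is online" (T), P = "the gate is open" (F), U = "the battery is charged" (F), S = "the budget is approved" (F), Q = "the road is closed" (T).

#1: In symbols: ~R -> P

~R = ~T = F
~R -> P = F -> F = T
So #1 is true.

#2: Parsed as (U xor (S -> ~Q)) -> R

~Q = ~T = F
S -> ~Q = F -> F = T
U xor (S -> ~Q) = F xor T = T
(U xor (S -> ~Q)) -> R = T -> T = T
Hence #2 is true.

#3: This is (P & U) -> Q.

P & U = F & F = F
(P & U) -> Q = F -> T = T
So #3 is true.

3 of the 3 statements are true (#1, #2, #3).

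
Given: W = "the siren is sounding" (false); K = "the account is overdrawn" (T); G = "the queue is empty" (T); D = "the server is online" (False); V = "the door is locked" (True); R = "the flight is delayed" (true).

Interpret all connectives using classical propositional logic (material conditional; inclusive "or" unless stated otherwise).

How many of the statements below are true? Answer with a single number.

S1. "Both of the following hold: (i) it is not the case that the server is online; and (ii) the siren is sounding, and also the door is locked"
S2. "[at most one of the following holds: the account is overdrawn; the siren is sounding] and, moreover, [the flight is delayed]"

1

S1: This is ~D & (W & V).

~D = ~F = T
W & V = F & T = F
~D & (W & V) = T & F = F
So S1 is false.

S2: Formalization: (K nand W) & R

K nand W = T nand F = T
(K nand W) & R = T & T = T
So S2 is true.

Count: 1.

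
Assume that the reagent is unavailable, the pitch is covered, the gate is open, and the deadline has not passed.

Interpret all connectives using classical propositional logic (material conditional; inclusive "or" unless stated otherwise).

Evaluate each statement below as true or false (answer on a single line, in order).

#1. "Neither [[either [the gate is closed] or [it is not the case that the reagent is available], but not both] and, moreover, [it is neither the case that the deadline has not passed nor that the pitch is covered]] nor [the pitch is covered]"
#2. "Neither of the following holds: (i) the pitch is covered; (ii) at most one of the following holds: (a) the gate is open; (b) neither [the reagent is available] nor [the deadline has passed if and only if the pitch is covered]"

#1 false; #2 false

Let R = "the gate is open" (T), P = "the reagent is available" (F), S = "the deadline has passed" (F), Q = "the pitch is covered" (T).

#1: Parsed as ((~R xor ~P) & (~S nor Q)) nor Q

~R = ~T = F
~P = ~F = T
~R xor ~P = F xor T = T
~S = ~F = T
~S nor Q = T nor T = F
(~R xor ~P) & (~S nor Q) = T & F = F
((~R xor ~P) & (~S nor Q)) nor Q = F nor T = F
So #1 is false.

#2: In symbols: Q nor (R nand (P nor (S <-> Q)))

S <-> Q = F <-> T = F
P nor (S <-> Q) = F nor F = T
R nand (P nor (S <-> Q)) = T nand T = F
Q nor (R nand (P nor (S <-> Q))) = T nor F = F
So #2 is false.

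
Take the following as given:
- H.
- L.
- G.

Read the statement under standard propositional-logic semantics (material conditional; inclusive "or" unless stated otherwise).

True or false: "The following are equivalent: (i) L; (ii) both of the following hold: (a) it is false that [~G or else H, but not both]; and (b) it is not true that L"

False.

In symbols: L ↔ (¬(¬G ⊕ H) ∧ ¬L)

¬G = ¬T = F
¬G ⊕ H = F ⊕ T = T
¬(¬G ⊕ H) = ¬T = F
¬L = ¬T = F
¬(¬G ⊕ H) ∧ ¬L = F ∧ F = F
L ↔ (¬(¬G ⊕ H) ∧ ¬L) = T ↔ F = F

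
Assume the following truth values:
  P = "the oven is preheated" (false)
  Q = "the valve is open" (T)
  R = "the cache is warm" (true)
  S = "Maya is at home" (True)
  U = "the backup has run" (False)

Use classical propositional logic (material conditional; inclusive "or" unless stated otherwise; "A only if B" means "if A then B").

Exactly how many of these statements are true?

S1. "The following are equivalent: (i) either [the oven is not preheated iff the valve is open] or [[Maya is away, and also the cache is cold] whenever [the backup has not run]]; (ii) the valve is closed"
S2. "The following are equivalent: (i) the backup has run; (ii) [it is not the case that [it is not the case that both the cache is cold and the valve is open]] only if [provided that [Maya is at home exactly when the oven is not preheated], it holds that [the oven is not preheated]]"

0

S1: Parsed as ((not P iff Q) or (not U -> (not S and not R))) iff not Q

not P = not False = True
not P iff Q = True iff True = True
not U = not False = True
not S = not True = False
not R = not True = False
not S and not R = False and False = False
not U -> (not S and not R) = True -> False = False
(not P iff Q) or (not U -> (not S and not R)) = True or False = True
not Q = not True = False
((not P iff Q) or (not U -> (not S and not R))) iff not Q = True iff False = False
Hence S1 is false.

S2: This is U iff (not (not R nand Q) -> ((S iff not P) -> not P)).

not R = not True = False
not R nand Q = False nand True = True
not (not R nand Q) = not True = False
not P = not False = True
S iff not P = True iff True = True
not P = not False = True
(S iff not P) -> not P = True -> True = True
not (not R nand Q) -> ((S iff not P) -> not P) = False -> True = True
U iff (not (not R nand Q) -> ((S iff not P) -> not P)) = False iff True = False
Thus S2 is false.

0 of the 2 statements are true (none).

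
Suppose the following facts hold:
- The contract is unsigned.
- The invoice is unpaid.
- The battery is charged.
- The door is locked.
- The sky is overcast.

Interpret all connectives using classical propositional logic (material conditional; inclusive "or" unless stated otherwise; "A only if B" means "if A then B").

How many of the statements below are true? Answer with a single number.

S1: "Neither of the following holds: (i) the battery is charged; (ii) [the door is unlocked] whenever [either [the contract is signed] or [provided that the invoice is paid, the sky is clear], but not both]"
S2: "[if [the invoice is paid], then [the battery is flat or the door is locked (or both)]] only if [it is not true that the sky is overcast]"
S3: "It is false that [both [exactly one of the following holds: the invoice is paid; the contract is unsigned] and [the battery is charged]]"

0

Let N = "the battery is charged" (True), S = "the contract is signed" (False), K = "the invoice is paid" (False), P = "the sky is overcast" (True), M = "the door is locked" (True).

S1: Formalization: N nor ((S xor (K -> not P)) -> not M)

not P = not True = False
K -> not P = False -> False = True
S xor (K -> not P) = False xor True = True
not M = not True = False
(S xor (K -> not P)) -> not M = True -> False = False
N nor ((S xor (K -> not P)) -> not M) = True nor False = False
Hence S1 is false.

S2: In symbols: (K -> (not N or M)) -> not P

not N = not True = False
not N or M = False or True = True
K -> (not N or M) = False -> True = True
not P = not True = False
(K -> (not N or M)) -> not P = True -> False = False
So S2 is false.

S3: Formalization: not ((K xor not S) and N)

not S = not False = True
K xor not S = False xor True = True
(K xor not S) and N = True and True = True
not ((K xor not S) and N) = not True = False
Hence S3 is false.

0 of the 3 statements are true (none).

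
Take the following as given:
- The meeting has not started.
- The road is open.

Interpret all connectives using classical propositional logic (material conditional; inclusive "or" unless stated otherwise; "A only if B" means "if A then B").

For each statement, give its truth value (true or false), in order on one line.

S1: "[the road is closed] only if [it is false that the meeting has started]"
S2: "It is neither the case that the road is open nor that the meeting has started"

S1 True, S2 False

Let R = "the road is closed" (False), P = "the meeting has started" (False).

S1: Formalization: R -> not P

not P = not False = True
R -> not P = False -> True = True
So S1 is true.

S2: Formalization: not R nor P

not R = not False = True
not R nor P = True nor False = False
Hence S2 is false.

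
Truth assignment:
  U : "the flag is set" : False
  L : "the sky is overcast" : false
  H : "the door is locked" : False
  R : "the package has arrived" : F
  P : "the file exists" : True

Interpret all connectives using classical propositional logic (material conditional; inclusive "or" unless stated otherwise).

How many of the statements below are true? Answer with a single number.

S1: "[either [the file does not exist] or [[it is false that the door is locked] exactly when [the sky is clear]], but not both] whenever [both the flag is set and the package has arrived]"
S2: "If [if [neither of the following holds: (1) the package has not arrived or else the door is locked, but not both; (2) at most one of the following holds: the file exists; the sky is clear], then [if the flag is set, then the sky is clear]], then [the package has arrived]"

1

S1: This is (U & R) -> (~P xor (~H <-> ~L)).

U & R = F & F = F
~P = ~T = F
~H = ~F = T
~L = ~F = T
~H <-> ~L = T <-> T = T
~P xor (~H <-> ~L) = F xor T = T
(U & R) -> (~P xor (~H <-> ~L)) = F -> T = T
So S1 is true.

S2: In symbols: (((~R xor H) nor (P nand ~L)) -> (U -> ~L)) -> R

~R = ~F = T
~R xor H = T xor F = T
~L = ~F = T
P nand ~L = T nand T = F
(~R xor H) nor (P nand ~L) = T nor F = F
~L = ~F = T
U -> ~L = F -> T = T
((~R xor H) nor (P nand ~L)) -> (U -> ~L) = F -> T = T
(((~R xor H) nor (P nand ~L)) -> (U -> ~L)) -> R = T -> F = F
Thus S2 is false.

True statements: 1 (S1).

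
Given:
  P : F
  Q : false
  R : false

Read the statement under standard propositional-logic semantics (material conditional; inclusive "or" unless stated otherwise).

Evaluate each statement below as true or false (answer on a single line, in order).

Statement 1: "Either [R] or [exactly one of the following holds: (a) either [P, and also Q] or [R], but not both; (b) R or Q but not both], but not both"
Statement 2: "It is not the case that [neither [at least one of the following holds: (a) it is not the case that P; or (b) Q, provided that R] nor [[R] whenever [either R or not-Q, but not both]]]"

Statement 1 F; Statement 2 T

Statement 1: Parsed as R xor (((P & Q) xor R) xor (R xor Q))

P & Q = F & F = F
(P & Q) xor R = F xor F = F
R xor Q = F xor F = F
((P & Q) xor R) xor (R xor Q) = F xor F = F
R xor (((P & Q) xor R) xor (R xor Q)) = F xor F = F
Thus Statement 1 is false.

Statement 2: Parsed as ~((~P | (R -> Q)) nor ((R xor ~Q) -> R))

~P = ~F = T
R -> Q = F -> F = T
~P | (R -> Q) = T | T = T
~Q = ~F = T
R xor ~Q = F xor T = T
(R xor ~Q) -> R = T -> F = F
(~P | (R -> Q)) nor ((R xor ~Q) -> R) = T nor F = F
~((~P | (R -> Q)) nor ((R xor ~Q) -> R)) = ~F = T
Hence Statement 2 is true.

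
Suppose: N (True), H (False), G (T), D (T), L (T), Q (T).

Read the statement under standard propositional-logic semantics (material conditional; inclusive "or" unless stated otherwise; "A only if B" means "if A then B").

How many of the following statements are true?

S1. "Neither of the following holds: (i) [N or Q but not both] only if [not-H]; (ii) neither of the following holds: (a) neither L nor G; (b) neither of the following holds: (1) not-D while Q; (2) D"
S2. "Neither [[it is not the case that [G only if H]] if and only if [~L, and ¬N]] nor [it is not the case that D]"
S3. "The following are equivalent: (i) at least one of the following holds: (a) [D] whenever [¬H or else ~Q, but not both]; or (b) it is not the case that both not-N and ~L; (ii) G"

S1: Parsed as ((N xor Q) -> not H) nor ((L nor G) nor ((not D and Q) nor D))

N xor Q = True xor True = False
not H = not False = True
(N xor Q) -> not H = False -> True = True
L nor G = True nor True = False
not D = not True = False
not D and Q = False and True = False
(not D and Q) nor D = False nor True = False
(L nor G) nor ((not D and Q) nor D) = False nor False = True
((N xor Q) -> not H) nor ((L nor G) nor ((not D and Q) nor D)) = True nor True = False
So S1 is false.

S2: In symbols: (not (G -> H) iff (not L and not N)) nor not D

G -> H = True -> False = False
not (G -> H) = not False = True
not L = not True = False
not N = not True = False
not L and not N = False and False = False
not (G -> H) iff (not L and not N) = True iff False = False
not D = not True = False
(not (G -> H) iff (not L and not N)) nor not D = False nor False = True
Thus S2 is true.

S3: Formalization: (((not H xor not Q) -> D) or (not N nand not L)) iff G

not H = not False = True
not Q = not True = False
not H xor not Q = True xor False = True
(not H xor not Q) -> D = True -> True = True
not N = not True = False
not L = not True = False
not N nand not L = False nand False = True
((not H xor not Q) -> D) or (not N nand not L) = True or True = True
(((not H xor not Q) -> D) or (not N nand not L)) iff G = True iff True = True
So S3 is true.

True statements: 2 (S2, S3).

2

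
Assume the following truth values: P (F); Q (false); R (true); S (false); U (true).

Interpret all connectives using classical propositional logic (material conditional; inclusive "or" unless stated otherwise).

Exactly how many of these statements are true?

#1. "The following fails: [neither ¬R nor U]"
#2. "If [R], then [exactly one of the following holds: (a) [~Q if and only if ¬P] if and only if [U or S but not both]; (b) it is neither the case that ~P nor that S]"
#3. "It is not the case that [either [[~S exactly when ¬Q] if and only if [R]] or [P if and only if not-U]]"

2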